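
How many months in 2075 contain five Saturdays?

A month of length L has five Saturdays iff its first Saturday is on day ≤ L−28 (so day 1–3 in a 31-day month, 1–2 in a 30-day month, day 1 in a leap February).
Checking each month of 2075: Jan starts Tue (31d); Feb starts Fri (28d); Mar starts Fri (31d) ✓; Apr starts Mon (30d); May starts Wed (31d); Jun starts Sat (30d) ✓; Jul starts Mon (31d); Aug starts Thu (31d) ✓; Sep starts Sun (30d); Oct starts Tue (31d); Nov starts Fri (30d) ✓; Dec starts Sun (31d).
Five-Saturday months: March, June, August, November → 4.

4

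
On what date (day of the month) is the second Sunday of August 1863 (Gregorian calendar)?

August 1, 1863 is a Saturday, so the first Sunday is the 2nd.
The second Sunday is 2 + 7 = 9.

9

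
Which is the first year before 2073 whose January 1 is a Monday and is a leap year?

Jan 1 advances by 2 weekdays after a leap year and by 1 after a common year.
2073: Jan 1 is Sunday.
2072: Friday (leap)
2071: Thursday
2070: Wednesday
2069: Tuesday
2068: Sunday (leap)
2067: Saturday
2066: Friday
2065: Thursday
2064: Tuesday (leap)
2063: Monday
2062: Sunday
2061: Saturday
2060: Thursday (leap)
2059: Wednesday
2058: Tuesday
2057: Monday
2056: Saturday (leap)
2055: Friday
2054: Thursday
2053: Wednesday
2052: Monday (leap)
2052 begins on a Monday and is a leap year.

2052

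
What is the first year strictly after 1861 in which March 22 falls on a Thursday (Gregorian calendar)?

1866

From one year to the next, a fixed date's weekday advances by 1, or by 2 when a Feb 29 lies between the two dates.
1861: March 22 is Friday.
1862: Saturday (+1)
1863: Sunday (+1)
1864: Tuesday (+2)
1865: Wednesday (+1)
1866: Thursday (+1)
March 22 falls on a Thursday in 1866.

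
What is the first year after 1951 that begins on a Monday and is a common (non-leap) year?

Jan 1 advances by 2 weekdays after a leap year and by 1 after a common year.
1951: Jan 1 is Monday.
1952: Tuesday (leap)
1953: Thursday
1954: Friday
1955: Saturday
1956: Sunday (leap)
1957: Tuesday
1958: Wednesday
1959: Thursday
1960: Friday (leap)
1961: Sunday
1962: Monday
1962 begins on a Monday and is a common year.

1962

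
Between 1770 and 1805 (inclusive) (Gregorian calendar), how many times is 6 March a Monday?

Track 6 March's weekday year by year (advancing +1, or +2 across a Feb 29):
  1770: Tue  1771: Wed (+1)  1772: Fri (+2)  1773: Sat (+1)  1774: Sun (+1)
  1775: Mon (+1) ✓  1776: Wed (+2)  1777: Thu (+1)  1778: Fri (+1)  1779: Sat (+1)
  1780: Mon (+2) ✓  1781: Tue (+1)  1782: Wed (+1)  1783: Thu (+1)  … (8 more years) …
  1792: Tue (+2)  1793: Wed (+1)  1794: Thu (+1)  1795: Fri (+1)  1796: Sun (+2)
  1797: Mon (+1) ✓  1798: Tue (+1)  1799: Wed (+1)  1800: Thu (+1)  1801: Fri (+1)
  1802: Sat (+1)  1803: Sun (+1)  1804: Tue (+2)  1805: Wed (+1)
Monday years: 1775, 1780, 1786, 1797 — 4 in total.

4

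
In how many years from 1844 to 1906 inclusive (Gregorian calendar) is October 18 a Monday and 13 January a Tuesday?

2

Check each year's weekday for October 18 and 13 January:
  1844: Fri/Sat  1845: Sat/Mon  1846: Sun/Tue  1847: Mon/Wed  1848: Wed/Thu  1849: Thu/Sat  1850: Fri/Sun  1851: Sat/Mon  1852: Mon/Tue ✓  1853: Tue/Thu  1854: Wed/Fri  1855: Thu/Sat  1856: Sat/Sun  1857: Sun/Tue  …(35 more)…  1893: Wed/Fri  1894: Thu/Sat  1895: Fri/Sun  1896: Sun/Mon  1897: Mon/Wed  1898: Tue/Thu  1899: Wed/Fri  1900: Thu/Sat  1901: Fri/Sun  1902: Sat/Mon  1903: Sun/Tue  1904: Tue/Wed  1905: Wed/Fri  1906: Thu/Sat
Both conditions hold in: 1852, 1880 — 2.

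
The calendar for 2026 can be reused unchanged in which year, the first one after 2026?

Two years share a calendar iff Jan 1 falls on the same weekday and both are leap or both are common. 2026: Jan 1 is Thursday, common year.
2027: Jan 1 Friday, common
2028: Jan 1 Saturday, leap
2029: Jan 1 Monday, common
2030: Jan 1 Tuesday, common
2031: Jan 1 Wednesday, common
2032: Jan 1 Thursday, leap
2033: Jan 1 Saturday, common
2034: Jan 1 Sunday, common
2035: Jan 1 Monday, common
2036: Jan 1 Tuesday, leap
2037: Jan 1 Thursday, common
2037 matches on both conditions.

2037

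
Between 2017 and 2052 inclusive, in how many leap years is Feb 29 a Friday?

Leap years in 2017–2052: 9 of them.
Feb 29 weekday advances by 5 (mod 7) from one leap year to the next four years later (or differs when a century non-leap intervenes).
Leap-day weekdays: 2020:Sat 2024:Thu 2028:Tue 2032:Sun 2036:Fri✓ 2040:Wed 2044:Mon 2048:Sat 2052:Thu
Friday: 2036 → 1.

1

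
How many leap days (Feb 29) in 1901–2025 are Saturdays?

5

Leap years in 1901–2025: 31 of them.
Feb 29 weekday advances by 5 (mod 7) from one leap year to the next four years later (or differs when a century non-leap intervenes).
Leap-day weekdays: 1904:Mon 1908:Sat✓ 1912:Thu 1916:Tue 1920:Sun 1924:Fri 1928:Wed 1932:Mon 1936:Sat✓ 1940:Thu 1944:Tue 1948:Sun 1952:Fri …(5 more)… 1976:Sun 1980:Fri 1984:Wed 1988:Mon 1992:Sat✓ 1996:Thu 2000:Tue 2004:Sun 2008:Fri 2012:Wed 2016:Mon 2020:Sat✓ 2024:Thu
Saturday: 1908, 1936, 1964, 1992, 2020 → 5.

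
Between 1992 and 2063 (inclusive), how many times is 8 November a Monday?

Track 8 November's weekday year by year (advancing +1, or +2 across a Feb 29):
  1992: Sun  1993: Mon (+1) ✓  1994: Tue (+1)  1995: Wed (+1)  1996: Fri (+2)
  1997: Sat (+1)  1998: Sun (+1)  1999: Mon (+1) ✓  2000: Wed (+2)  2001: Thu (+1)
  2002: Fri (+1)  2003: Sat (+1)  2004: Mon (+2) ✓  2005: Tue (+1)  … (44 more years) …
  2050: Tue (+1)  2051: Wed (+1)  2052: Fri (+2)  2053: Sat (+1)  2054: Sun (+1)
  2055: Mon (+1) ✓  2056: Wed (+2)  2057: Thu (+1)  2058: Fri (+1)  2059: Sat (+1)
  2060: Mon (+2) ✓  2061: Tue (+1)  2062: Wed (+1)  2063: Thu (+1)
Monday years: 1993, 1999, 2004, 2010, 2021, 2027, 2032, 2038, 2049, 2055, 2060 — 11 in total.

11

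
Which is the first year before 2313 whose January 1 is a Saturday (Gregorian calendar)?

Jan 1 advances by 2 weekdays after a leap year and by 1 after a common year.
2313: Jan 1 is Wednesday.
2312: Monday (leap)
2311: Sunday
2310: Saturday
2310 begins on a Saturday

2310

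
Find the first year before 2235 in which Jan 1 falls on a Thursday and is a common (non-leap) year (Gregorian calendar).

Jan 1 advances by 2 weekdays after a leap year and by 1 after a common year.
2235: Jan 1 is Thursday.
2234: Wednesday
2233: Tuesday
2232: Sunday (leap)
2231: Saturday
2230: Friday
2229: Thursday
2229 begins on a Thursday and is a common year.

2229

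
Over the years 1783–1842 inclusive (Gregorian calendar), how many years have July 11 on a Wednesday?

9

Track July 11's weekday year by year (advancing +1, or +2 across a Feb 29):
  1783: Fri  1784: Sun (+2)  1785: Mon (+1)  1786: Tue (+1)  1787: Wed (+1) ✓
  1788: Fri (+2)  1789: Sat (+1)  1790: Sun (+1)  1791: Mon (+1)  1792: Wed (+2) ✓
  1793: Thu (+1)  1794: Fri (+1)  1795: Sat (+1)  1796: Mon (+2)  … (32 more years) …
  1829: Sat (+1)  1830: Sun (+1)  1831: Mon (+1)  1832: Wed (+2) ✓  1833: Thu (+1)
  1834: Fri (+1)  1835: Sat (+1)  1836: Mon (+2)  1837: Tue (+1)  1838: Wed (+1) ✓
  1839: Thu (+1)  1840: Sat (+2)  1841: Sun (+1)  1842: Mon (+1)
Wednesday years: 1787, 1792, 1798, 1804, 1810, 1821, 1827, 1832, 1838 — 9 in total.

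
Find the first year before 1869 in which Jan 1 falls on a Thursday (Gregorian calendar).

Jan 1 advances by 2 weekdays after a leap year and by 1 after a common year.
1869: Jan 1 is Friday.
1868: Wednesday (leap)
1867: Tuesday
1866: Monday
1865: Sunday
1864: Friday (leap)
1863: Thursday
1863 begins on a Thursday

1863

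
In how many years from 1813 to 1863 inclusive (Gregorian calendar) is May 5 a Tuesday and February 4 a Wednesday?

Check each year's weekday for May 5 and February 4:
  1813: Wed/Thu  1814: Thu/Fri  1815: Fri/Sat  1816: Sun/Sun  1817: Mon/Tue  1818: Tue/Wed ✓  1819: Wed/Thu  1820: Fri/Fri  1821: Sat/Sun  1822: Sun/Mon  1823: Mon/Tue  1824: Wed/Wed  1825: Thu/Fri  1826: Fri/Sat  …(23 more)…  1850: Sun/Mon  1851: Mon/Tue  1852: Wed/Wed  1853: Thu/Fri  1854: Fri/Sat  1855: Sat/Sun  1856: Mon/Mon  1857: Tue/Wed ✓  1858: Wed/Thu  1859: Thu/Fri  1860: Sat/Sat  1861: Sun/Mon  1862: Mon/Tue  1863: Tue/Wed ✓
Both conditions hold in: 1818, 1829, 1835, 1846, 1857, 1863 — 6.

6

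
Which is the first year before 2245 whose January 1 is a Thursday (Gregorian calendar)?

2235

Jan 1 advances by 2 weekdays after a leap year and by 1 after a common year.
2245: Jan 1 is Wednesday.
2244: Monday (leap)
2243: Sunday
2242: Saturday
2241: Friday
2240: Wednesday (leap)
2239: Tuesday
2238: Monday
2237: Sunday
2236: Friday (leap)
2235: Thursday
2235 begins on a Thursday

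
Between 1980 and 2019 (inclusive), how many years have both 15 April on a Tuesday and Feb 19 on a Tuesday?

2

Check each year's weekday for 15 April and Feb 19:
  1980: Tue/Tue ✓  1981: Wed/Thu  1982: Thu/Fri  1983: Fri/Sat  1984: Sun/Sun  1985: Mon/Tue  1986: Tue/Wed  1987: Wed/Thu  1988: Fri/Fri  1989: Sat/Sun  1990: Sun/Mon  1991: Mon/Tue  1992: Wed/Wed  1993: Thu/Fri  …(12 more)…  2006: Sat/Sun  2007: Sun/Mon  2008: Tue/Tue ✓  2009: Wed/Thu  2010: Thu/Fri  2011: Fri/Sat  2012: Sun/Sun  2013: Mon/Tue  2014: Tue/Wed  2015: Wed/Thu  2016: Fri/Fri  2017: Sat/Sun  2018: Sun/Mon  2019: Mon/Tue
Both conditions hold in: 1980, 2008 — 2.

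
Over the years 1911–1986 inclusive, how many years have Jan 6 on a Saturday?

11

Track Jan 6's weekday year by year (advancing +1, or +2 across a Feb 29):
  1911: Fri  1912: Sat (+1) ✓  1913: Mon (+2)  1914: Tue (+1)  1915: Wed (+1)
  1916: Thu (+1)  1917: Sat (+2) ✓  1918: Sun (+1)  1919: Mon (+1)  1920: Tue (+1)
  1921: Thu (+2)  1922: Fri (+1)  1923: Sat (+1) ✓  1924: Sun (+1)  … (48 more years) …
  1973: Sat (+2) ✓  1974: Sun (+1)  1975: Mon (+1)  1976: Tue (+1)  1977: Thu (+2)
  1978: Fri (+1)  1979: Sat (+1) ✓  1980: Sun (+1)  1981: Tue (+2)  1982: Wed (+1)
  1983: Thu (+1)  1984: Fri (+1)  1985: Sun (+2)  1986: Mon (+1)
Saturday years: 1912, 1917, 1923, 1934, 1940, 1945, 1951, 1962, 1968, 1973, 1979 — 11 in total.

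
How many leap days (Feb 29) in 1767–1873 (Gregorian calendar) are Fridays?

3

Leap years in 1767–1873: 26 of them.
Feb 29 weekday advances by 5 (mod 7) from one leap year to the next four years later (or differs when a century non-leap intervenes).
Leap-day weekdays: 1768:Mon 1772:Sat 1776:Thu 1780:Tue 1784:Sun 1788:Fri✓ 1792:Wed 1796:Mon 1804:Wed 1808:Mon 1812:Sat 1816:Thu 1820:Tue 1824:Sun 1828:Fri✓ 1832:Wed 1836:Mon 1840:Sat 1844:Thu 1848:Tue 1852:Sun 1856:Fri✓ 1860:Wed 1864:Mon 1868:Sat 1872:Thu
Friday: 1788, 1828, 1856 → 3.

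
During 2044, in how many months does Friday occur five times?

5

A month of length L has five Fridays iff its first Friday is on day ≤ L−28 (so day 1–3 in a 31-day month, 1–2 in a 30-day month, day 1 in a leap February).
Checking each month of 2044: Jan starts Fri (31d) ✓; Feb starts Mon (29d); Mar starts Tue (31d); Apr starts Fri (30d) ✓; May starts Sun (31d); Jun starts Wed (30d); Jul starts Fri (31d) ✓; Aug starts Mon (31d); Sep starts Thu (30d) ✓; Oct starts Sat (31d); Nov starts Tue (30d); Dec starts Thu (31d) ✓.
Five-Friday months: January, April, July, September, December → 5.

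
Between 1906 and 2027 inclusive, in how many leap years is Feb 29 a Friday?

4

Leap years in 1906–2027: 30 of them.
Feb 29 weekday advances by 5 (mod 7) from one leap year to the next four years later (or differs when a century non-leap intervenes).
Leap-day weekdays: 1908:Sat 1912:Thu 1916:Tue 1920:Sun 1924:Fri✓ 1928:Wed 1932:Mon 1936:Sat 1940:Thu 1944:Tue 1948:Sun 1952:Fri✓ 1956:Wed …(4 more)… 1976:Sun 1980:Fri✓ 1984:Wed 1988:Mon 1992:Sat 1996:Thu 2000:Tue 2004:Sun 2008:Fri✓ 2012:Wed 2016:Mon 2020:Sat 2024:Thu
Friday: 1924, 1952, 1980, 2008 → 4.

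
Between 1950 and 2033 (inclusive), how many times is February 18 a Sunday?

Track February 18's weekday year by year (advancing +1, or +2 across a Feb 29):
  1950: Sat  1951: Sun (+1) ✓  1952: Mon (+1)  1953: Wed (+2)  1954: Thu (+1)
  1955: Fri (+1)  1956: Sat (+1)  1957: Mon (+2)  1958: Tue (+1)  1959: Wed (+1)
  1960: Thu (+1)  1961: Sat (+2)  1962: Sun (+1) ✓  1963: Mon (+1)  … (56 more years) …
  2020: Tue (+1)  2021: Thu (+2)  2022: Fri (+1)  2023: Sat (+1)  2024: Sun (+1) ✓
  2025: Tue (+2)  2026: Wed (+1)  2027: Thu (+1)  2028: Fri (+1)  2029: Sun (+2) ✓
  2030: Mon (+1)  2031: Tue (+1)  2032: Wed (+1)  2033: Fri (+2)
Sunday years: 1951, 1962, 1968, 1973, 1979, 1990, 1996, 2001, 2007, 2018, 2024, 2029 — 12 in total.

12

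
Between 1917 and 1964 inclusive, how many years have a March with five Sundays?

March has 31 days; it has five Sundays when Sunday falls among the first (month-length − 28) days — i.e. when March 1 is one of Sunday/Saturday/Friday.
March 1 by year: 1917:Thu 1918:Fri✓ 1919:Sat✓ 1920:Mon 1921:Tue 1922:Wed 1923:Thu 1924:Sat✓ 1925:Sun✓ 1926:Mon 1927:Tue 1928:Thu 1929:Fri✓ 1930:Sat✓ 1931:Sun✓ …(18 more)… 1950:Wed 1951:Thu 1952:Sat✓ 1953:Sun✓ 1954:Mon 1955:Tue 1956:Thu 1957:Fri✓ 1958:Sat✓ 1959:Sun✓ 1960:Tue 1961:Wed 1962:Thu 1963:Fri✓ 1964:Sun✓
Years with five Sundays: 1918, 1919, 1924, 1925, 1929, 1930, 1931, 1935, 1936, 1940, 1941, 1942, 1946, 1947, 1952, 1953, 1957, 1958, 1959, 1963, 1964 → 21.

21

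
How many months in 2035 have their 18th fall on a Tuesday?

2

Check the 18th of each month of 2035: Jan 18: Thu, Feb 18: Sun, Mar 18: Sun, Apr 18: Wed, May 18: Fri, Jun 18: Mon, Jul 18: Wed, Aug 18: Sat, Sep 18: Tue, Oct 18: Thu, Nov 18: Sun, Dec 18: Tue.
Tuesday occurs in September, December — 2 months.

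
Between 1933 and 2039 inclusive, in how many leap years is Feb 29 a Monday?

Leap years in 1933–2039: 26 of them.
Feb 29 weekday advances by 5 (mod 7) from one leap year to the next four years later (or differs when a century non-leap intervenes).
Leap-day weekdays: 1936:Sat 1940:Thu 1944:Tue 1948:Sun 1952:Fri 1956:Wed 1960:Mon✓ 1964:Sat 1968:Thu 1972:Tue 1976:Sun 1980:Fri 1984:Wed 1988:Mon✓ 1992:Sat 1996:Thu 2000:Tue 2004:Sun 2008:Fri 2012:Wed 2016:Mon✓ 2020:Sat 2024:Thu 2028:Tue 2032:Sun 2036:Fri
Monday: 1960, 1988, 2016 → 3.

3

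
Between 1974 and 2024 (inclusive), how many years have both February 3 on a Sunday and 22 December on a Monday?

2

Check each year's weekday for February 3 and 22 December:
  1974: Sun/Sun  1975: Mon/Mon  1976: Tue/Wed  1977: Thu/Thu  1978: Fri/Fri  1979: Sat/Sat  1980: Sun/Mon ✓  1981: Tue/Tue  1982: Wed/Wed  1983: Thu/Thu  1984: Fri/Sat  1985: Sun/Sun  1986: Mon/Mon  1987: Tue/Tue  …(23 more)…  2011: Thu/Thu  2012: Fri/Sat  2013: Sun/Sun  2014: Mon/Mon  2015: Tue/Tue  2016: Wed/Thu  2017: Fri/Fri  2018: Sat/Sat  2019: Sun/Sun  2020: Mon/Tue  2021: Wed/Wed  2022: Thu/Thu  2023: Fri/Fri  2024: Sat/Sun
Both conditions hold in: 1980, 2008 — 2.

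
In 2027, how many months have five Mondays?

4

A month of length L has five Mondays iff its first Monday is on day ≤ L−28 (so day 1–3 in a 31-day month, 1–2 in a 30-day month, day 1 in a leap February).
Checking each month of 2027: Jan starts Fri (31d); Feb starts Mon (28d); Mar starts Mon (31d) ✓; Apr starts Thu (30d); May starts Sat (31d) ✓; Jun starts Tue (30d); Jul starts Thu (31d); Aug starts Sun (31d) ✓; Sep starts Wed (30d); Oct starts Fri (31d); Nov starts Mon (30d) ✓; Dec starts Wed (31d).
Five-Monday months: March, May, August, November → 4.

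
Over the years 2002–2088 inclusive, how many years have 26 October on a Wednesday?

Track 26 October's weekday year by year (advancing +1, or +2 across a Feb 29):
  2002: Sat  2003: Sun (+1)  2004: Tue (+2)  2005: Wed (+1) ✓  2006: Thu (+1)
  2007: Fri (+1)  2008: Sun (+2)  2009: Mon (+1)  2010: Tue (+1)  2011: Wed (+1) ✓
  2012: Fri (+2)  2013: Sat (+1)  2014: Sun (+1)  2015: Mon (+1)  … (59 more years) …
  2075: Sat (+1)  2076: Mon (+2)  2077: Tue (+1)  2078: Wed (+1) ✓  2079: Thu (+1)
  2080: Sat (+2)  2081: Sun (+1)  2082: Mon (+1)  2083: Tue (+1)  2084: Thu (+2)
  2085: Fri (+1)  2086: Sat (+1)  2087: Sun (+1)  2088: Tue (+2)
Wednesday years: 2005, 2011, 2016, 2022, 2033, 2039, 2044, 2050, 2061, 2067, 2072, 2078 — 12 in total.

12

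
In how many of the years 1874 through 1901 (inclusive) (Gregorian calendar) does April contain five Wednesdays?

April has 30 days; it has five Wednesdays when Wednesday falls among the first (month-length − 28) days — i.e. when April 1 is one of Wednesday/Tuesday.
April 1 by year: 1874:Wed✓ 1875:Thu 1876:Sat 1877:Sun 1878:Mon 1879:Tue✓ 1880:Thu 1881:Fri 1882:Sat 1883:Sun 1884:Tue✓ 1885:Wed✓ 1886:Thu 1887:Fri 1888:Sun 1889:Mon 1890:Tue✓ 1891:Wed✓ 1892:Fri 1893:Sat 1894:Sun 1895:Mon 1896:Wed✓ 1897:Thu 1898:Fri 1899:Sat 1900:Sun 1901:Mon
Years with five Wednesdays: 1874, 1879, 1884, 1885, 1890, 1891, 1896 → 7.

7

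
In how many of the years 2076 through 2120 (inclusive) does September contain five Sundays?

September has 30 days; it has five Sundays when Sunday falls among the first (month-length − 28) days — i.e. when September 1 is one of Sunday/Saturday.
September 1 by year: 2076:Tue 2077:Wed 2078:Thu 2079:Fri 2080:Sun✓ 2081:Mon 2082:Tue 2083:Wed 2084:Fri 2085:Sat✓ 2086:Sun✓ 2087:Mon 2088:Wed 2089:Thu 2090:Fri …(15 more)… 2106:Wed 2107:Thu 2108:Sat✓ 2109:Sun✓ 2110:Mon 2111:Tue 2112:Thu 2113:Fri 2114:Sat✓ 2115:Sun✓ 2116:Tue 2117:Wed 2118:Thu 2119:Fri 2120:Sun✓
Years with five Sundays: 2080, 2085, 2086, 2091, 2096, 2097, 2103, 2108, 2109, 2114, 2115, 2120 → 12.

12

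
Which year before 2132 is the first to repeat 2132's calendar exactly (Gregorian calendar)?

Two years share a calendar iff Jan 1 falls on the same weekday and both are leap or both are common. 2132: Jan 1 is Tuesday, leap year.
2131: Jan 1 Monday, common
2130: Jan 1 Sunday, common
2129: Jan 1 Saturday, common
2128: Jan 1 Thursday, leap
2127: Jan 1 Wednesday, common
2126: Jan 1 Tuesday, common
2125: Jan 1 Monday, common
2124: Jan 1 Saturday, leap
2123: Jan 1 Friday, common
2122: Jan 1 Thursday, common
2121: Jan 1 Wednesday, common
2120: Jan 1 Monday, leap
2119: Jan 1 Sunday, common
2118: Jan 1 Saturday, common
2117: Jan 1 Friday, common
2116: Jan 1 Wednesday, leap
2115: Jan 1 Tuesday, common
2114: Jan 1 Monday, common
2113: Jan 1 Sunday, common
2112: Jan 1 Friday, leap
2111: Jan 1 Thursday, common
2110: Jan 1 Wednesday, common
2109: Jan 1 Tuesday, common
2108: Jan 1 Sunday, leap
2107: Jan 1 Saturday, common
2106: Jan 1 Friday, common
2105: Jan 1 Thursday, common
2104: Jan 1 Tuesday, leap
2104 matches on both conditions.

2104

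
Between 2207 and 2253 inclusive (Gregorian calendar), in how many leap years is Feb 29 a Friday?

1

Leap years in 2207–2253: 12 of them.
Feb 29 weekday advances by 5 (mod 7) from one leap year to the next four years later (or differs when a century non-leap intervenes).
Leap-day weekdays: 2208:Mon 2212:Sat 2216:Thu 2220:Tue 2224:Sun 2228:Fri✓ 2232:Wed 2236:Mon 2240:Sat 2244:Thu 2248:Tue 2252:Sun
Friday: 2228 → 1.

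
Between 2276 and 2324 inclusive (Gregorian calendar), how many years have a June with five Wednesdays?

13

June has 30 days; it has five Wednesdays when Wednesday falls among the first (month-length − 28) days — i.e. when June 1 is one of Wednesday/Tuesday.
June 1 by year: 2276:Thu 2277:Fri 2278:Sat 2279:Sun 2280:Tue✓ 2281:Wed✓ 2282:Thu 2283:Fri 2284:Sun 2285:Mon 2286:Tue✓ 2287:Wed✓ 2288:Fri 2289:Sat 2290:Sun …(19 more)… 2310:Wed✓ 2311:Thu 2312:Sat 2313:Sun 2314:Mon 2315:Tue✓ 2316:Thu 2317:Fri 2318:Sat 2319:Sun 2320:Tue✓ 2321:Wed✓ 2322:Thu 2323:Fri 2324:Sun
Years with five Wednesdays: 2280, 2281, 2286, 2287, 2292, 2297, 2298, 2304, 2309, 2310, 2315, 2320, 2321 → 13.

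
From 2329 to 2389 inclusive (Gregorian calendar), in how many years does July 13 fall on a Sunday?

Track July 13's weekday year by year (advancing +1, or +2 across a Feb 29):
  2329: Sat  2330: Sun (+1) ✓  2331: Mon (+1)  2332: Wed (+2)  2333: Thu (+1)
  2334: Fri (+1)  2335: Sat (+1)  2336: Mon (+2)  2337: Tue (+1)  2338: Wed (+1)
  2339: Thu (+1)  2340: Sat (+2)  2341: Sun (+1) ✓  2342: Mon (+1)  … (33 more years) …
  2376: Tue (+2)  2377: Wed (+1)  2378: Thu (+1)  2379: Fri (+1)  2380: Sun (+2) ✓
  2381: Mon (+1)  2382: Tue (+1)  2383: Wed (+1)  2384: Fri (+2)  2385: Sat (+1)
  2386: Sun (+1) ✓  2387: Mon (+1)  2388: Wed (+2)  2389: Thu (+1)
Sunday years: 2330, 2341, 2347, 2352, 2358, 2369, 2375, 2380, 2386 — 9 in total.

9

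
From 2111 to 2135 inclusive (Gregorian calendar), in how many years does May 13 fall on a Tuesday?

Track May 13's weekday year by year (advancing +1, or +2 across a Feb 29):
  2111: Wed  2112: Fri (+2)  2113: Sat (+1)  2114: Sun (+1)  2115: Mon (+1)
  2116: Wed (+2)  2117: Thu (+1)  2118: Fri (+1)  2119: Sat (+1)  2120: Mon (+2)
  2121: Tue (+1) ✓  2122: Wed (+1)  2123: Thu (+1)  2124: Sat (+2)  2125: Sun (+1)
  2126: Mon (+1)  2127: Tue (+1) ✓  2128: Thu (+2)  2129: Fri (+1)  2130: Sat (+1)
  2131: Sun (+1)  2132: Tue (+2) ✓  2133: Wed (+1)  2134: Thu (+1)  2135: Fri (+1)
Tuesday years: 2121, 2127, 2132 — 3 in total.

3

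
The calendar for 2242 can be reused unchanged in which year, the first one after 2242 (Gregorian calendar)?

Two years share a calendar iff Jan 1 falls on the same weekday and both are leap or both are common. 2242: Jan 1 is Saturday, common year.
2243: Jan 1 Sunday, common
2244: Jan 1 Monday, leap
2245: Jan 1 Wednesday, common
2246: Jan 1 Thursday, common
2247: Jan 1 Friday, common
2248: Jan 1 Saturday, leap
2249: Jan 1 Monday, common
2250: Jan 1 Tuesday, common
2251: Jan 1 Wednesday, common
2252: Jan 1 Thursday, leap
2253: Jan 1 Saturday, common
2253 matches on both conditions.

2253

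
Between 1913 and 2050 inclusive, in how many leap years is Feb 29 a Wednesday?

Leap years in 1913–2050: 34 of them.
Feb 29 weekday advances by 5 (mod 7) from one leap year to the next four years later (or differs when a century non-leap intervenes).
Leap-day weekdays: 1916:Tue 1920:Sun 1924:Fri 1928:Wed✓ 1932:Mon 1936:Sat 1940:Thu 1944:Tue 1948:Sun 1952:Fri 1956:Wed✓ 1960:Mon 1964:Sat …(8 more)… 2000:Tue 2004:Sun 2008:Fri 2012:Wed✓ 2016:Mon 2020:Sat 2024:Thu 2028:Tue 2032:Sun 2036:Fri 2040:Wed✓ 2044:Mon 2048:Sat
Wednesday: 1928, 1956, 1984, 2012, 2040 → 5.

5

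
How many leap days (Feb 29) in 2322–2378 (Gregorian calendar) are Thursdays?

Leap years in 2322–2378: 14 of them.
Feb 29 weekday advances by 5 (mod 7) from one leap year to the next four years later (or differs when a century non-leap intervenes).
Leap-day weekdays: 2324:Fri 2328:Wed 2332:Mon 2336:Sat 2340:Thu✓ 2344:Tue 2348:Sun 2352:Fri 2356:Wed 2360:Mon 2364:Sat 2368:Thu✓ 2372:Tue 2376:Sun
Thursday: 2340, 2368 → 2.

2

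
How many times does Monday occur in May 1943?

May 1943 has 31 days and begins on Saturday.
The first Monday is May 3.
Mondays fall on 3, 10, 17, 24, 31 — that's 5.

5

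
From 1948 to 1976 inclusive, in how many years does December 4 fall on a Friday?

Track December 4's weekday year by year (advancing +1, or +2 across a Feb 29):
  1948: Sat  1949: Sun (+1)  1950: Mon (+1)  1951: Tue (+1)  1952: Thu (+2)
  1953: Fri (+1) ✓  1954: Sat (+1)  1955: Sun (+1)  1956: Tue (+2)  1957: Wed (+1)
  1958: Thu (+1)  1959: Fri (+1) ✓  1960: Sun (+2)  1961: Mon (+1)  1962: Tue (+1)
  1963: Wed (+1)  1964: Fri (+2) ✓  1965: Sat (+1)  1966: Sun (+1)  1967: Mon (+1)
  1968: Wed (+2)  1969: Thu (+1)  1970: Fri (+1) ✓  1971: Sat (+1)  1972: Mon (+2)
  1973: Tue (+1)  1974: Wed (+1)  1975: Thu (+1)  1976: Sat (+2)
Friday years: 1953, 1959, 1964, 1970 — 4 in total.

4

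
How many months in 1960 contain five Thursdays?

4

A month of length L has five Thursdays iff its first Thursday is on day ≤ L−28 (so day 1–3 in a 31-day month, 1–2 in a 30-day month, day 1 in a leap February).
Checking each month of 1960: Jan starts Fri (31d); Feb starts Mon (29d); Mar starts Tue (31d) ✓; Apr starts Fri (30d); May starts Sun (31d); Jun starts Wed (30d) ✓; Jul starts Fri (31d); Aug starts Mon (31d); Sep starts Thu (30d) ✓; Oct starts Sat (31d); Nov starts Tue (30d); Dec starts Thu (31d) ✓.
Five-Thursday months: March, June, September, December → 4.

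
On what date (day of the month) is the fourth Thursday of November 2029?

November 1, 2029 is a Thursday, so the first Thursday is the 1st.
The fourth Thursday is 1 + 21 = 22.

22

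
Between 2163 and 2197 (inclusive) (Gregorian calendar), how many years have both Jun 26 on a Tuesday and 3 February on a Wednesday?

Check each year's weekday for Jun 26 and 3 February:
  2163: Sun/Thu  2164: Tue/Fri  2165: Wed/Sun  2166: Thu/Mon  2167: Fri/Tue  2168: Sun/Wed  2169: Mon/Fri  2170: Tue/Sat  2171: Wed/Sun  2172: Fri/Mon  2173: Sat/Wed  2174: Sun/Thu  2175: Mon/Fri  2176: Wed/Sat  …(7 more)…  2184: Sat/Tue  2185: Sun/Thu  2186: Mon/Fri  2187: Tue/Sat  2188: Thu/Sun  2189: Fri/Tue  2190: Sat/Wed  2191: Sun/Thu  2192: Tue/Fri  2193: Wed/Sun  2194: Thu/Mon  2195: Fri/Tue  2196: Sun/Wed  2197: Mon/Fri
Both conditions hold in: no year — 0.

0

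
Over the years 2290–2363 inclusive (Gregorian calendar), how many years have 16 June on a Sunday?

11

Track 16 June's weekday year by year (advancing +1, or +2 across a Feb 29):
  2290: Mon  2291: Tue (+1)  2292: Thu (+2)  2293: Fri (+1)  2294: Sat (+1)
  2295: Sun (+1) ✓  2296: Tue (+2)  2297: Wed (+1)  2298: Thu (+1)  2299: Fri (+1)
  2300: Sat (+1)  2301: Sun (+1) ✓  2302: Mon (+1)  2303: Tue (+1)  … (46 more years) …
  2350: Fri (+1)  2351: Sat (+1)  2352: Mon (+2)  2353: Tue (+1)  2354: Wed (+1)
  2355: Thu (+1)  2356: Sat (+2)  2357: Sun (+1) ✓  2358: Mon (+1)  2359: Tue (+1)
  2360: Thu (+2)  2361: Fri (+1)  2362: Sat (+1)  2363: Sun (+1) ✓
Sunday years: 2295, 2301, 2307, 2312, 2318, 2329, 2335, 2340, 2346, 2357, 2363 — 11 in total.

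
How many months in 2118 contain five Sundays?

4

A month of length L has five Sundays iff its first Sunday is on day ≤ L−28 (so day 1–3 in a 31-day month, 1–2 in a 30-day month, day 1 in a leap February).
Checking each month of 2118: Jan starts Sat (31d) ✓; Feb starts Tue (28d); Mar starts Tue (31d); Apr starts Fri (30d); May starts Sun (31d) ✓; Jun starts Wed (30d); Jul starts Fri (31d) ✓; Aug starts Mon (31d); Sep starts Thu (30d); Oct starts Sat (31d) ✓; Nov starts Tue (30d); Dec starts Thu (31d).
Five-Sunday months: January, May, July, October → 4.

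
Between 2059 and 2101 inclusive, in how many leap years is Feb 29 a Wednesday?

2

Leap years in 2059–2101: 10 of them.
Feb 29 weekday advances by 5 (mod 7) from one leap year to the next four years later (or differs when a century non-leap intervenes).
Leap-day weekdays: 2060:Sun 2064:Fri 2068:Wed✓ 2072:Mon 2076:Sat 2080:Thu 2084:Tue 2088:Sun 2092:Fri 2096:Wed✓
Wednesday: 2068, 2096 → 2.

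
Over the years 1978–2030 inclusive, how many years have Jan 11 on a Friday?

Track Jan 11's weekday year by year (advancing +1, or +2 across a Feb 29):
  1978: Wed  1979: Thu (+1)  1980: Fri (+1) ✓  1981: Sun (+2)  1982: Mon (+1)
  1983: Tue (+1)  1984: Wed (+1)  1985: Fri (+2) ✓  1986: Sat (+1)  1987: Sun (+1)
  1988: Mon (+1)  1989: Wed (+2)  1990: Thu (+1)  1991: Fri (+1) ✓  … (25 more years) …
  2017: Wed (+2)  2018: Thu (+1)  2019: Fri (+1) ✓  2020: Sat (+1)  2021: Mon (+2)
  2022: Tue (+1)  2023: Wed (+1)  2024: Thu (+1)  2025: Sat (+2)  2026: Sun (+1)
  2027: Mon (+1)  2028: Tue (+1)  2029: Thu (+2)  2030: Fri (+1) ✓
Friday years: 1980, 1985, 1991, 2002, 2008, 2013, 2019, 2030 — 8 in total.

8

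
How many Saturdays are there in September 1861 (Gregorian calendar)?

4

September 1861 has 30 days and begins on Sunday.
The first Saturday is September 7.
Saturdays fall on 7, 14, 21, 28 — that's 4.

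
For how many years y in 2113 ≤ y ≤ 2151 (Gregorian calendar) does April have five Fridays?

April has 30 days; it has five Fridays when Friday falls among the first (month-length − 28) days — i.e. when April 1 is one of Friday/Thursday.
April 1 by year: 2113:Sat 2114:Sun 2115:Mon 2116:Wed 2117:Thu✓ 2118:Fri✓ 2119:Sat 2120:Mon 2121:Tue 2122:Wed 2123:Thu✓ 2124:Sat 2125:Sun 2126:Mon 2127:Tue …(9 more)… 2137:Mon 2138:Tue 2139:Wed 2140:Fri✓ 2141:Sat 2142:Sun 2143:Mon 2144:Wed 2145:Thu✓ 2146:Fri✓ 2147:Sat 2148:Mon 2149:Tue 2150:Wed 2151:Thu✓
Years with five Fridays: 2117, 2118, 2123, 2128, 2129, 2134, 2135, 2140, 2145, 2146, 2151 → 11.

11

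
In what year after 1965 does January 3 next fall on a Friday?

From one year to the next, a fixed date's weekday advances by 1, or by 2 when a Feb 29 lies between the two dates.
1965: January 3 is Sunday.
1966: Monday (+1)
1967: Tuesday (+1)
1968: Wednesday (+1)
1969: Friday (+2)
January 3 falls on a Friday in 1969.

1969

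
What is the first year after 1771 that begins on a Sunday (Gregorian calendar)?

Jan 1 advances by 2 weekdays after a leap year and by 1 after a common year.
1771: Jan 1 is Tuesday.
1772: Wednesday (leap)
1773: Friday
1774: Saturday
1775: Sunday
1775 begins on a Sunday

1775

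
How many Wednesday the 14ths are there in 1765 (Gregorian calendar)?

1

Check the 14th of each month of 1765: Jan 14: Mon, Feb 14: Thu, Mar 14: Thu, Apr 14: Sun, May 14: Tue, Jun 14: Fri, Jul 14: Sun, Aug 14: Wed, Sep 14: Sat, Oct 14: Mon, Nov 14: Thu, Dec 14: Sat.
Wednesday occurs in August — 1 month.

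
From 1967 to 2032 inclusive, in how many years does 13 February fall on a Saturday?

Track 13 February's weekday year by year (advancing +1, or +2 across a Feb 29):
  1967: Mon  1968: Tue (+1)  1969: Thu (+2)  1970: Fri (+1)  1971: Sat (+1) ✓
  1972: Sun (+1)  1973: Tue (+2)  1974: Wed (+1)  1975: Thu (+1)  1976: Fri (+1)
  1977: Sun (+2)  1978: Mon (+1)  1979: Tue (+1)  1980: Wed (+1)  … (38 more years) …
  2019: Wed (+1)  2020: Thu (+1)  2021: Sat (+2) ✓  2022: Sun (+1)  2023: Mon (+1)
  2024: Tue (+1)  2025: Thu (+2)  2026: Fri (+1)  2027: Sat (+1) ✓  2028: Sun (+1)
  2029: Tue (+2)  2030: Wed (+1)  2031: Thu (+1)  2032: Fri (+1)
Saturday years: 1971, 1982, 1988, 1993, 1999, 2010, 2016, 2021, 2027 — 9 in total.

9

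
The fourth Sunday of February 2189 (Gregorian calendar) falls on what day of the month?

22

February 1, 2189 is a Sunday, so the first Sunday is the 1st.
The fourth Sunday is 1 + 21 = 22.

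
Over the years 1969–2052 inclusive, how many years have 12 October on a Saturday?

Track 12 October's weekday year by year (advancing +1, or +2 across a Feb 29):
  1969: Sun  1970: Mon (+1)  1971: Tue (+1)  1972: Thu (+2)  1973: Fri (+1)
  1974: Sat (+1) ✓  1975: Sun (+1)  1976: Tue (+2)  1977: Wed (+1)  1978: Thu (+1)
  1979: Fri (+1)  1980: Sun (+2)  1981: Mon (+1)  1982: Tue (+1)  … (56 more years) …
  2039: Wed (+1)  2040: Fri (+2)  2041: Sat (+1) ✓  2042: Sun (+1)  2043: Mon (+1)
  2044: Wed (+2)  2045: Thu (+1)  2046: Fri (+1)  2047: Sat (+1) ✓  2048: Mon (+2)
  2049: Tue (+1)  2050: Wed (+1)  2051: Thu (+1)  2052: Sat (+2) ✓
Saturday years: 1974, 1985, 1991, 1996, 2002, 2013, 2019, 2024, 2030, 2041, 2047, 2052 — 12 in total.

12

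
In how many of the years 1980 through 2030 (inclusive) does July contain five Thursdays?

22

July has 31 days; it has five Thursdays when Thursday falls among the first (month-length − 28) days — i.e. when July 1 is one of Thursday/Wednesday/Tuesday.
July 1 by year: 1980:Tue✓ 1981:Wed✓ 1982:Thu✓ 1983:Fri 1984:Sun 1985:Mon 1986:Tue✓ 1987:Wed✓ 1988:Fri 1989:Sat 1990:Sun 1991:Mon 1992:Wed✓ 1993:Thu✓ 1994:Fri …(21 more)… 2016:Fri 2017:Sat 2018:Sun 2019:Mon 2020:Wed✓ 2021:Thu✓ 2022:Fri 2023:Sat 2024:Mon 2025:Tue✓ 2026:Wed✓ 2027:Thu✓ 2028:Sat 2029:Sun 2030:Mon
Years with five Thursdays: 1980, 1981, 1982, 1986, 1987, 1992, 1993, 1997, 1998, 1999, 2003, 2004, 2008, 2009, 2010, 2014, 2015, 2020, 2021, 2025, 2026, 2027 → 22.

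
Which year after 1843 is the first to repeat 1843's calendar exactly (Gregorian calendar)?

Two years share a calendar iff Jan 1 falls on the same weekday and both are leap or both are common. 1843: Jan 1 is Sunday, common year.
1844: Jan 1 Monday, leap
1845: Jan 1 Wednesday, common
1846: Jan 1 Thursday, common
1847: Jan 1 Friday, common
1848: Jan 1 Saturday, leap
1849: Jan 1 Monday, common
1850: Jan 1 Tuesday, common
1851: Jan 1 Wednesday, common
1852: Jan 1 Thursday, leap
1853: Jan 1 Saturday, common
1854: Jan 1 Sunday, common
1854 matches on both conditions.

1854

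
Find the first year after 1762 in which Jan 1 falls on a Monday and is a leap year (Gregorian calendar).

1776

Jan 1 advances by 2 weekdays after a leap year and by 1 after a common year.
1762: Jan 1 is Friday.
1763: Saturday
1764: Sunday (leap)
1765: Tuesday
1766: Wednesday
1767: Thursday
1768: Friday (leap)
1769: Sunday
1770: Monday
1771: Tuesday
1772: Wednesday (leap)
1773: Friday
1774: Saturday
1775: Sunday
1776: Monday (leap)
1776 begins on a Monday and is a leap year.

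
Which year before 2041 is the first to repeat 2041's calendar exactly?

Two years share a calendar iff Jan 1 falls on the same weekday and both are leap or both are common. 2041: Jan 1 is Tuesday, common year.
2040: Jan 1 Sunday, leap
2039: Jan 1 Saturday, common
2038: Jan 1 Friday, common
2037: Jan 1 Thursday, common
2036: Jan 1 Tuesday, leap
2035: Jan 1 Monday, common
2034: Jan 1 Sunday, common
2033: Jan 1 Saturday, common
2032: Jan 1 Thursday, leap
2031: Jan 1 Wednesday, common
2030: Jan 1 Tuesday, common
2030 matches on both conditions.

2030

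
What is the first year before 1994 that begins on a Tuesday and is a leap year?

Jan 1 advances by 2 weekdays after a leap year and by 1 after a common year.
1994: Jan 1 is Saturday.
1993: Friday
1992: Wednesday (leap)
1991: Tuesday
1990: Monday
1989: Sunday
1988: Friday (leap)
1987: Thursday
1986: Wednesday
1985: Tuesday
1984: Sunday (leap)
1983: Saturday
1982: Friday
1981: Thursday
1980: Tuesday (leap)
1980 begins on a Tuesday and is a leap year.

1980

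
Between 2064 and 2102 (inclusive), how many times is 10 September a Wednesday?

Track 10 September's weekday year by year (advancing +1, or +2 across a Feb 29):
  2064: Wed ✓  2065: Thu (+1)  2066: Fri (+1)  2067: Sat (+1)  2068: Mon (+2)
  2069: Tue (+1)  2070: Wed (+1) ✓  2071: Thu (+1)  2072: Sat (+2)  2073: Sun (+1)
  2074: Mon (+1)  2075: Tue (+1)  2076: Thu (+2)  2077: Fri (+1)  … (11 more years) …
  2089: Sat (+1)  2090: Sun (+1)  2091: Mon (+1)  2092: Wed (+2) ✓  2093: Thu (+1)
  2094: Fri (+1)  2095: Sat (+1)  2096: Mon (+2)  2097: Tue (+1)  2098: Wed (+1) ✓
  2099: Thu (+1)  2100: Fri (+1)  2101: Sat (+1)  2102: Sun (+1)
Wednesday years: 2064, 2070, 2081, 2087, 2092, 2098 — 6 in total.

6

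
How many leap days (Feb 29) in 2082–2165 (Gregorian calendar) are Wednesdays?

Leap years in 2082–2165: 20 of them.
Feb 29 weekday advances by 5 (mod 7) from one leap year to the next four years later (or differs when a century non-leap intervenes).
Leap-day weekdays: 2084:Tue 2088:Sun 2092:Fri 2096:Wed✓ 2104:Fri 2108:Wed✓ 2112:Mon 2116:Sat 2120:Thu 2124:Tue 2128:Sun 2132:Fri 2136:Wed✓ 2140:Mon 2144:Sat 2148:Thu 2152:Tue 2156:Sun 2160:Fri 2164:Wed✓
Wednesday: 2096, 2108, 2136, 2164 → 4.

4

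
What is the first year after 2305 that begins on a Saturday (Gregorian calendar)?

2310

Jan 1 advances by 2 weekdays after a leap year and by 1 after a common year.
2305: Jan 1 is Sunday.
2306: Monday
2307: Tuesday
2308: Wednesday (leap)
2309: Friday
2310: Saturday
2310 begins on a Saturday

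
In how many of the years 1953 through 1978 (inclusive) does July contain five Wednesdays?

July has 31 days; it has five Wednesdays when Wednesday falls among the first (month-length − 28) days — i.e. when July 1 is one of Wednesday/Tuesday/Monday.
July 1 by year: 1953:Wed✓ 1954:Thu 1955:Fri 1956:Sun 1957:Mon✓ 1958:Tue✓ 1959:Wed✓ 1960:Fri 1961:Sat 1962:Sun 1963:Mon✓ 1964:Wed✓ 1965:Thu 1966:Fri 1967:Sat 1968:Mon✓ 1969:Tue✓ 1970:Wed✓ 1971:Thu 1972:Sat 1973:Sun 1974:Mon✓ 1975:Tue✓ 1976:Thu 1977:Fri 1978:Sat
Years with five Wednesdays: 1953, 1957, 1958, 1959, 1963, 1964, 1968, 1969, 1970, 1974, 1975 → 11.

11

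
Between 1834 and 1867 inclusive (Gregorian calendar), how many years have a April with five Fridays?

April has 30 days; it has five Fridays when Friday falls among the first (month-length − 28) days — i.e. when April 1 is one of Friday/Thursday.
April 1 by year: 1834:Tue 1835:Wed 1836:Fri✓ 1837:Sat 1838:Sun 1839:Mon 1840:Wed 1841:Thu✓ 1842:Fri✓ 1843:Sat 1844:Mon 1845:Tue 1846:Wed 1847:Thu✓ 1848:Sat …(4 more)… 1853:Fri✓ 1854:Sat 1855:Sun 1856:Tue 1857:Wed 1858:Thu✓ 1859:Fri✓ 1860:Sun 1861:Mon 1862:Tue 1863:Wed 1864:Fri✓ 1865:Sat 1866:Sun 1867:Mon
Years with five Fridays: 1836, 1841, 1842, 1847, 1852, 1853, 1858, 1859, 1864 → 9.

9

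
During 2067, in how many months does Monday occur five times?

A month of length L has five Mondays iff its first Monday is on day ≤ L−28 (so day 1–3 in a 31-day month, 1–2 in a 30-day month, day 1 in a leap February).
Checking each month of 2067: Jan starts Sat (31d) ✓; Feb starts Tue (28d); Mar starts Tue (31d); Apr starts Fri (30d); May starts Sun (31d) ✓; Jun starts Wed (30d); Jul starts Fri (31d); Aug starts Mon (31d) ✓; Sep starts Thu (30d); Oct starts Sat (31d) ✓; Nov starts Tue (30d); Dec starts Thu (31d).
Five-Monday months: January, May, August, October → 4.

4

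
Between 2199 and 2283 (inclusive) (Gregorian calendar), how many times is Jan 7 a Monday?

Track Jan 7's weekday year by year (advancing +1, or +2 across a Feb 29):
  2199: Mon ✓  2200: Tue (+1)  2201: Wed (+1)  2202: Thu (+1)  2203: Fri (+1)
  2204: Sat (+1)  2205: Mon (+2) ✓  2206: Tue (+1)  2207: Wed (+1)  2208: Thu (+1)
  2209: Sat (+2)  2210: Sun (+1)  2211: Mon (+1) ✓  2212: Tue (+1)  … (57 more years) …
  2270: Fri (+1)  2271: Sat (+1)  2272: Sun (+1)  2273: Tue (+2)  2274: Wed (+1)
  2275: Thu (+1)  2276: Fri (+1)  2277: Sun (+2)  2278: Mon (+1) ✓  2279: Tue (+1)
  2280: Wed (+1)  2281: Fri (+2)  2282: Sat (+1)  2283: Sun (+1)
Monday years: 2199, 2205, 2211, 2222, 2228, 2233, 2239, 2250, 2256, 2261, 2267, 2278 — 12 in total.

12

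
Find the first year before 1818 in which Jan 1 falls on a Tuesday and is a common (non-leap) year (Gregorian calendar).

1811

Jan 1 advances by 2 weekdays after a leap year and by 1 after a common year.
1818: Jan 1 is Thursday.
1817: Wednesday
1816: Monday (leap)
1815: Sunday
1814: Saturday
1813: Friday
1812: Wednesday (leap)
1811: Tuesday
1811 begins on a Tuesday and is a common year.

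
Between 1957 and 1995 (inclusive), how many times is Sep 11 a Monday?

6

Track Sep 11's weekday year by year (advancing +1, or +2 across a Feb 29):
  1957: Wed  1958: Thu (+1)  1959: Fri (+1)  1960: Sun (+2)  1961: Mon (+1) ✓
  1962: Tue (+1)  1963: Wed (+1)  1964: Fri (+2)  1965: Sat (+1)  1966: Sun (+1)
  1967: Mon (+1) ✓  1968: Wed (+2)  1969: Thu (+1)  1970: Fri (+1)  … (11 more years) …
  1982: Sat (+1)  1983: Sun (+1)  1984: Tue (+2)  1985: Wed (+1)  1986: Thu (+1)
  1987: Fri (+1)  1988: Sun (+2)  1989: Mon (+1) ✓  1990: Tue (+1)  1991: Wed (+1)
  1992: Fri (+2)  1993: Sat (+1)  1994: Sun (+1)  1995: Mon (+1) ✓
Monday years: 1961, 1967, 1972, 1978, 1989, 1995 — 6 in total.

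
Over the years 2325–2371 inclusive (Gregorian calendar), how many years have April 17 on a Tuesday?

6

Track April 17's weekday year by year (advancing +1, or +2 across a Feb 29):
  2325: Fri  2326: Sat (+1)  2327: Sun (+1)  2328: Tue (+2) ✓  2329: Wed (+1)
  2330: Thu (+1)  2331: Fri (+1)  2332: Sun (+2)  2333: Mon (+1)  2334: Tue (+1) ✓
  2335: Wed (+1)  2336: Fri (+2)  2337: Sat (+1)  2338: Sun (+1)  … (19 more years) …
  2358: Thu (+1)  2359: Fri (+1)  2360: Sun (+2)  2361: Mon (+1)  2362: Tue (+1) ✓
  2363: Wed (+1)  2364: Fri (+2)  2365: Sat (+1)  2366: Sun (+1)  2367: Mon (+1)
  2368: Wed (+2)  2369: Thu (+1)  2370: Fri (+1)  2371: Sat (+1)
Tuesday years: 2328, 2334, 2345, 2351, 2356, 2362 — 6 in total.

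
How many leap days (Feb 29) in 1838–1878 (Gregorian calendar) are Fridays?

Leap years in 1838–1878: 10 of them.
Feb 29 weekday advances by 5 (mod 7) from one leap year to the next four years later (or differs when a century non-leap intervenes).
Leap-day weekdays: 1840:Sat 1844:Thu 1848:Tue 1852:Sun 1856:Fri✓ 1860:Wed 1864:Mon 1868:Sat 1872:Thu 1876:Tue
Friday: 1856 → 1.

1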